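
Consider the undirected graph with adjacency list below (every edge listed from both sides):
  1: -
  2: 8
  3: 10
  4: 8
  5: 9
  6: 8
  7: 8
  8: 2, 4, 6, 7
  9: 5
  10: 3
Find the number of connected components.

4

Component: {1}
Component: {3, 10}
Component: {5, 9}
Component: {2, 4, 6, 7, 8}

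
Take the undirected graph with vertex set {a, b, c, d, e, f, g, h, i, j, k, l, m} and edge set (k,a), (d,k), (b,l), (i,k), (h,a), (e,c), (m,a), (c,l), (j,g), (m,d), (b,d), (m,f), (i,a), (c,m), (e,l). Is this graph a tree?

No

|V| = 13, |E| = 15.
It is not connected, so it is not a tree.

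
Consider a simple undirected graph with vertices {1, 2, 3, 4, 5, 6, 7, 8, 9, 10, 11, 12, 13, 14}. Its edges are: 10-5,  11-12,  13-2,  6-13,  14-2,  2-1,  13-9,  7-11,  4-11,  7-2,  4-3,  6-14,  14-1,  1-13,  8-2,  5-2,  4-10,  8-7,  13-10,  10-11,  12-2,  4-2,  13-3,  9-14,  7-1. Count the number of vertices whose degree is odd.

Degrees: 1:4, 2:8, 3:2, 4:4, 5:2, 6:2, 7:4, 8:2, 9:2, 10:4, 11:4, 12:2, 13:6, 14:4
Odd-degree vertices: none.

0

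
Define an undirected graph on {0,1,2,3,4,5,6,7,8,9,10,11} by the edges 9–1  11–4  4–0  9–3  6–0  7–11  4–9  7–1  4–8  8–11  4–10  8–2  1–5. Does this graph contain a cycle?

|V| = 12, |E| = 13, number of components = 1.
One cycle is 4-9-1-7-11-8-4.

Yes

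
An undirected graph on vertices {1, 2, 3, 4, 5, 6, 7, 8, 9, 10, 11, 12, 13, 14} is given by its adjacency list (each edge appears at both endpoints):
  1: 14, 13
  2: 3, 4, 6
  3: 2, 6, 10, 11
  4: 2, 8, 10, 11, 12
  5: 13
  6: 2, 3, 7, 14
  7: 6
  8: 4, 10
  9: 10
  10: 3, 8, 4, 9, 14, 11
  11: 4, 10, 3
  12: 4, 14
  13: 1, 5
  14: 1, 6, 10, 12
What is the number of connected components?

1

Component: {1, 2, 3, 4, 5, 6, 7, 8, 9, 10, 11, 12, 13, 14}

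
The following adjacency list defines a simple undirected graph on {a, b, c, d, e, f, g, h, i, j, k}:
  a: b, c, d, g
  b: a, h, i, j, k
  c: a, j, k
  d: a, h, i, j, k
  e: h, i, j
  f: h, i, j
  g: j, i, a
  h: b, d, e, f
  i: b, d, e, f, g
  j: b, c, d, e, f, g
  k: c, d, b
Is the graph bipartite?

Color {b, c, d, e, f, g} black and {a, h, i, j, k} white. No edge joins two same-colored vertices, so the graph is bipartite.

Yes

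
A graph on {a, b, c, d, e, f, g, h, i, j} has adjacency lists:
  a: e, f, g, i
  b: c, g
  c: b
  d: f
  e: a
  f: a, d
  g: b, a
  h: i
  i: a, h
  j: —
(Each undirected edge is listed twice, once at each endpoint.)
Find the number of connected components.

2

Component: {j}
Component: {a, b, c, d, e, f, g, h, i}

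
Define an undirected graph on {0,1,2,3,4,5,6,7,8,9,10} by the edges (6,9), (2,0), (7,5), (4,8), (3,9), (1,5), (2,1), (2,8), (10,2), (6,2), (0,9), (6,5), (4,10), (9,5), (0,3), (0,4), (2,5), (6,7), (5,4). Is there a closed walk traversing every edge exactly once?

Degrees: 0:4, 1:2, 2:6, 3:2, 4:4, 5:6, 6:4, 7:2, 8:2, 9:4, 10:2
All degrees are even and the non-isolated vertices are connected — an Eulerian circuit exists.

Yes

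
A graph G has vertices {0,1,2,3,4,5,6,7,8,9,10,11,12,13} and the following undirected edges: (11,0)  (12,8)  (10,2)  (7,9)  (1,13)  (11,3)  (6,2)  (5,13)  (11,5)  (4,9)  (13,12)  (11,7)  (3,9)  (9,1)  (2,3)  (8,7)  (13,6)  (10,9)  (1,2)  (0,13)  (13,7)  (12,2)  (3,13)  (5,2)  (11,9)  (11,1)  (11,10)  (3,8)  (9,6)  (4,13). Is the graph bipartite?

The cycle 11-9-1-11 has length 3, which is odd, so the graph is not bipartite.

No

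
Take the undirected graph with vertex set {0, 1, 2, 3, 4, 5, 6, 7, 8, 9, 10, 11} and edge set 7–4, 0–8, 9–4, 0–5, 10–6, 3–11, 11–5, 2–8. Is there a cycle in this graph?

No

|V| = 12, |E| = 8, number of components = 4.
Since 8 = 12 - 4, the graph is a forest and contains no cycle.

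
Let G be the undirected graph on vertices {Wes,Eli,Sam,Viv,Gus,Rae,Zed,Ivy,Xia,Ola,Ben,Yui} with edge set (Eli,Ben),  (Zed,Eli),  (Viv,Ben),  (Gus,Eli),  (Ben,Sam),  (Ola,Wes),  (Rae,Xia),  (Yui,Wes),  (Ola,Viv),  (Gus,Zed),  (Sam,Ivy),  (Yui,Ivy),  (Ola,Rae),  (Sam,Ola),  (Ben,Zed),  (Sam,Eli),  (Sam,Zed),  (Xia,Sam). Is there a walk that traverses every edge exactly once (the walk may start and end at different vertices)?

Degrees: Wes:2, Eli:4, Sam:6, Viv:2, Gus:2, Rae:2, Zed:4, Ivy:2, Xia:2, Ola:4, Ben:4, Yui:2
Odd-degree vertices: none (0 total).
With 0 odd-degree vertices and all edges in one connected piece, an Eulerian trail exists.

Yes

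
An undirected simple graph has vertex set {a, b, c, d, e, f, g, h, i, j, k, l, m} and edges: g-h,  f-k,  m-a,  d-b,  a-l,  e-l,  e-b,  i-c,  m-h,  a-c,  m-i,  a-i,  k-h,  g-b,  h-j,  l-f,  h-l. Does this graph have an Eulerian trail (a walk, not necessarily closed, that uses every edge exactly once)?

Degrees: a:4, b:3, c:2, d:1, e:2, f:2, g:2, h:5, i:3, j:1, k:2, l:4, m:3
Odd-degree vertices: b, d, h, i, j, m (6 total).
With 6 odd-degree vertices (more than two), no single trail can use every edge.

No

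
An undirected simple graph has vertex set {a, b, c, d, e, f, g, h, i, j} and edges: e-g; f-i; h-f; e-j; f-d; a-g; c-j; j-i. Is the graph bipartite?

Partition the vertices as {b, f, g, j} vs {a, c, d, e, h, i}. Each listed edge has one endpoint in each part, so the graph is bipartite.

Yes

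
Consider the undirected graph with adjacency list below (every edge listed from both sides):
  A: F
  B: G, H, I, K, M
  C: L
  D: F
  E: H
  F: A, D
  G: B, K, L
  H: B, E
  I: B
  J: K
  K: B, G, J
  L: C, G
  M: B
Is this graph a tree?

|V| = 13, |E| = 12.
It is not connected, so it is not a tree.

No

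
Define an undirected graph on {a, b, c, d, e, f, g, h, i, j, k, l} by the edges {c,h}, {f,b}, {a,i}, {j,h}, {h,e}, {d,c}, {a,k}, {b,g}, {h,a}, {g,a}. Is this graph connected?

Component: {l}
Component: {a, b, c, d, e, f, g, h, i, j, k}
No edge joins these 2 groups, so the graph is disconnected.

No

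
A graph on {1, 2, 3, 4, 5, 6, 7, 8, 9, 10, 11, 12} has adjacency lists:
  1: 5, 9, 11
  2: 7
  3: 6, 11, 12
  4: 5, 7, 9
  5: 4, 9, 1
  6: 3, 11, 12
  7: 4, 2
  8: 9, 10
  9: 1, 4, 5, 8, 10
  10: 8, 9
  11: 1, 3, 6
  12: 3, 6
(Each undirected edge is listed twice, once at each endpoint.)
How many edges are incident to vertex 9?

Neighbors of 9: 1, 4, 5, 8, 10.

5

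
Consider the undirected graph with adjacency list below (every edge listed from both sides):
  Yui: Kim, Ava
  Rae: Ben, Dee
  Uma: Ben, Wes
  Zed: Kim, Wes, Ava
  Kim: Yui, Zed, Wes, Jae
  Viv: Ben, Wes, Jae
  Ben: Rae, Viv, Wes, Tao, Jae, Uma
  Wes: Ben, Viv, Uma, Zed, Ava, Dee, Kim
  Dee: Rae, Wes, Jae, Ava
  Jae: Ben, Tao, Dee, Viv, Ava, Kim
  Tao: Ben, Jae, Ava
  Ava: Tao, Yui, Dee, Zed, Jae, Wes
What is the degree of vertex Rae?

2

Neighbors of Rae: Ben, Dee.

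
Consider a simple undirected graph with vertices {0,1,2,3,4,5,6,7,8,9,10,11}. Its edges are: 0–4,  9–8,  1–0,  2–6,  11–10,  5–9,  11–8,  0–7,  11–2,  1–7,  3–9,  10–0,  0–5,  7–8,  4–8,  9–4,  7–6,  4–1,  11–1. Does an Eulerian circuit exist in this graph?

Degrees: 0:5, 1:4, 2:2, 3:1, 4:4, 5:2, 6:2, 7:4, 8:4, 9:4, 10:2, 11:4
Vertices with odd degree: 0, 3. An Eulerian circuit requires all degrees even.

No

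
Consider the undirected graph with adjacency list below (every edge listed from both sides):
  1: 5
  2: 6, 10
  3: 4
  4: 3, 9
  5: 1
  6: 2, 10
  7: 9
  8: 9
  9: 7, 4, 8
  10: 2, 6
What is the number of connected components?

Component: {1, 5}
Component: {2, 6, 10}
Component: {3, 4, 7, 8, 9}

3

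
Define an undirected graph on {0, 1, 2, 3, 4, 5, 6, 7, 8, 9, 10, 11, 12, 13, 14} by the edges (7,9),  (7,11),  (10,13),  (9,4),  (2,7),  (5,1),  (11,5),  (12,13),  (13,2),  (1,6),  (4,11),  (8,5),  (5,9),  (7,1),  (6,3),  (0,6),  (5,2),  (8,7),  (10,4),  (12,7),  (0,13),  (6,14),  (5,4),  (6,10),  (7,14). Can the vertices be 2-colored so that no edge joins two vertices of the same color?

The cycle 4-5-9-4 has length 3, which is odd, so the graph is not bipartite.

No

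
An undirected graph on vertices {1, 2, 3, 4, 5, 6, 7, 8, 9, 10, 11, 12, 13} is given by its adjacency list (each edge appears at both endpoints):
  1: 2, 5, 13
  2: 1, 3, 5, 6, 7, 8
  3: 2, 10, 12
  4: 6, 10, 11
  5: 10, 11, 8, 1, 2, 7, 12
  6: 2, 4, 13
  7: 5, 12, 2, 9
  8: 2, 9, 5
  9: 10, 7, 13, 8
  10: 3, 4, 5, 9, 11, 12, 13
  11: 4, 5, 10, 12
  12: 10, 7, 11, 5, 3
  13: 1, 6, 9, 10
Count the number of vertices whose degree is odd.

8

Degrees: 1:3, 2:6, 3:3, 4:3, 5:7, 6:3, 7:4, 8:3, 9:4, 10:7, 11:4, 12:5, 13:4
Odd-degree vertices: 1, 3, 4, 5, 6, 8, 10, 12.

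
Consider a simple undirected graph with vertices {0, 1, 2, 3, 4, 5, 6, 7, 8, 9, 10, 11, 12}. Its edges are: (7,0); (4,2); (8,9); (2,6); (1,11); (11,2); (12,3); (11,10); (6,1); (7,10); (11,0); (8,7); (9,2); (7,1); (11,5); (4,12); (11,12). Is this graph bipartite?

Yes

A valid 2-coloring puts {3, 4, 6, 7, 9, 11} on one side and {0, 1, 2, 5, 8, 10, 12} on the other; every edge crosses between the two sides.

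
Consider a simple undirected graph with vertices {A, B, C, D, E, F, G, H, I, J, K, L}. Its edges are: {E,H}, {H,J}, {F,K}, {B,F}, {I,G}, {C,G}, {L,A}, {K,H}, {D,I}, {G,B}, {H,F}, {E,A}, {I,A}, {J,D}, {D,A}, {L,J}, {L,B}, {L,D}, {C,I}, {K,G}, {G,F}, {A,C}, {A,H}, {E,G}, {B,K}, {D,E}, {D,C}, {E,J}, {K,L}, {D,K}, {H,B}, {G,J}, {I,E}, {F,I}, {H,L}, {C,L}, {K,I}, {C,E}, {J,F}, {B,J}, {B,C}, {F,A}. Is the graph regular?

Yes

Degrees: A:7, B:7, C:7, D:7, E:7, F:7, G:7, H:7, I:7, J:7, K:7, L:7
All degrees equal 7; the graph is regular.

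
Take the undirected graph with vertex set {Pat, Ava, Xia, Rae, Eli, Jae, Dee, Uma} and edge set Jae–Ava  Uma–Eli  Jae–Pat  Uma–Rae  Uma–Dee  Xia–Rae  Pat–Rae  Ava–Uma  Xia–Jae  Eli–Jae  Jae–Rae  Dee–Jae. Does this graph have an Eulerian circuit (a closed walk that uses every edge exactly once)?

Yes

Degrees: Pat:2, Ava:2, Xia:2, Rae:4, Eli:2, Jae:6, Dee:2, Uma:4
All degrees are even and the non-isolated vertices are connected — an Eulerian circuit exists.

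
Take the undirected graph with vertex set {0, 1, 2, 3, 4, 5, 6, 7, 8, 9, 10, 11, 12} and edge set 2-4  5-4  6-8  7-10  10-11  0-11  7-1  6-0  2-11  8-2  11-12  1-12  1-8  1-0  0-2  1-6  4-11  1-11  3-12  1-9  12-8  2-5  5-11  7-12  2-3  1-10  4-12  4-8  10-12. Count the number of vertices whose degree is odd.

8

Degrees: 0:4, 1:8, 2:6, 3:2, 4:5, 5:3, 6:3, 7:3, 8:5, 9:1, 10:4, 11:7, 12:7
Odd-degree vertices: 4, 5, 6, 7, 8, 9, 11, 12.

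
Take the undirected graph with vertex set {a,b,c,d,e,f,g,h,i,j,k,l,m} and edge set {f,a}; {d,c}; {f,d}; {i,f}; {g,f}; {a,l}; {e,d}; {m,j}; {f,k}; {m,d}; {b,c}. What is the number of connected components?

2

Component: {h}
Component: {a, b, c, d, e, f, g, i, j, k, l, m}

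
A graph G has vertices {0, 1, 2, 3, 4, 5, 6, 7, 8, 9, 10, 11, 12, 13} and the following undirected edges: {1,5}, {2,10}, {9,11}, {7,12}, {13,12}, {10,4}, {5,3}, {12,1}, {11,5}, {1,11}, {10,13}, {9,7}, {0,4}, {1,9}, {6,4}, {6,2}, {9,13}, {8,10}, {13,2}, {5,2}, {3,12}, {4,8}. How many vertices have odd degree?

2

Degrees: 0:1, 1:4, 2:4, 3:2, 4:4, 5:4, 6:2, 7:2, 8:2, 9:4, 10:4, 11:3, 12:4, 13:4
Odd-degree vertices: 0, 11.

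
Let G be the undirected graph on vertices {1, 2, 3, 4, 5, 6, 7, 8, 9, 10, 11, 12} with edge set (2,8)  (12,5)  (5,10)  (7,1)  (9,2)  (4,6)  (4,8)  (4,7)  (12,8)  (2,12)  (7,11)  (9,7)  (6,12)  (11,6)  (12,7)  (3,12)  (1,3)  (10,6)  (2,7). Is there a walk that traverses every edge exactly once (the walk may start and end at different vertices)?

Yes

Degrees: 1:2, 2:4, 3:2, 4:3, 5:2, 6:4, 7:6, 8:3, 9:2, 10:2, 11:2, 12:6
Odd-degree vertices: 4, 8 (2 total).
With 2 odd-degree vertices and all edges in one connected piece, an Eulerian trail exists (from 4 to 8).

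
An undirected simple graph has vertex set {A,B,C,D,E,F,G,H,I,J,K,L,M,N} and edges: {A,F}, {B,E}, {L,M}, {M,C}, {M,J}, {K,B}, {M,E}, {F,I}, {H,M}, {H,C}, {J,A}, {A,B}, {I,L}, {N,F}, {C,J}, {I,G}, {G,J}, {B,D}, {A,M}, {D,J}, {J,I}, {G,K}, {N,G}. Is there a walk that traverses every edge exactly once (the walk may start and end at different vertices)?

Degrees: A:4, B:4, C:3, D:2, E:2, F:3, G:4, H:2, I:4, J:6, K:2, L:2, M:6, N:2
Odd-degree vertices: C, F (2 total).
The non-isolated vertices are connected and exactly 2 have odd degree, so an Eulerian trail exists (from C to F).

Yes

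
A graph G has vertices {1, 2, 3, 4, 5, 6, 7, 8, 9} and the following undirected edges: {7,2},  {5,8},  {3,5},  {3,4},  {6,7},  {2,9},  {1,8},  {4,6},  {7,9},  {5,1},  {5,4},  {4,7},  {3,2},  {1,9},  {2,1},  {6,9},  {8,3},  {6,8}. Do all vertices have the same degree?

Yes

Degrees: 1:4, 2:4, 3:4, 4:4, 5:4, 6:4, 7:4, 8:4, 9:4
Every vertex has degree 4, so the graph is 4-regular.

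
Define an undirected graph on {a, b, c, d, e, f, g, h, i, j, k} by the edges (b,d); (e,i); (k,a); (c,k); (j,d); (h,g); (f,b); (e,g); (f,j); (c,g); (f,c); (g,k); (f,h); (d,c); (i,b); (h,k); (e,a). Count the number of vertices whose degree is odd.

Degrees: a:2, b:3, c:4, d:3, e:3, f:4, g:4, h:3, i:2, j:2, k:4
Odd-degree vertices: b, d, e, h.

4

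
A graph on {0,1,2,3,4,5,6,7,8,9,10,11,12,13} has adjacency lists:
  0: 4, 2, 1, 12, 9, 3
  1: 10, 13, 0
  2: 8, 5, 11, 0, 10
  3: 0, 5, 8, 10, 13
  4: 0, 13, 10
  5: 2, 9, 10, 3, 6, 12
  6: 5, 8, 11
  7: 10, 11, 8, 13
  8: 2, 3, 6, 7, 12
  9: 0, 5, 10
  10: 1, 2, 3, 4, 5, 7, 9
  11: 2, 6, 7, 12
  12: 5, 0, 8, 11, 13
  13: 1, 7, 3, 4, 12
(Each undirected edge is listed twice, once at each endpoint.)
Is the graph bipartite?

No

10-5-9-10 is an odd cycle (length 3), and a bipartite graph can contain only even cycles.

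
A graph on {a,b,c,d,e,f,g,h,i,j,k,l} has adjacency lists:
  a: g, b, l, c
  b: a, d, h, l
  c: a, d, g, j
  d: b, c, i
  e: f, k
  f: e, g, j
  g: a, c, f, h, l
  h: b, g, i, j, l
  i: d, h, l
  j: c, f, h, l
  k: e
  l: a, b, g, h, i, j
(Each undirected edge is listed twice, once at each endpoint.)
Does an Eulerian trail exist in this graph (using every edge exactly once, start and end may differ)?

Degrees: a:4, b:4, c:4, d:3, e:2, f:3, g:5, h:5, i:3, j:4, k:1, l:6
Odd-degree vertices: d, f, g, h, i, k (6 total).
With 6 odd-degree vertices (more than two), no single trail can use every edge.

No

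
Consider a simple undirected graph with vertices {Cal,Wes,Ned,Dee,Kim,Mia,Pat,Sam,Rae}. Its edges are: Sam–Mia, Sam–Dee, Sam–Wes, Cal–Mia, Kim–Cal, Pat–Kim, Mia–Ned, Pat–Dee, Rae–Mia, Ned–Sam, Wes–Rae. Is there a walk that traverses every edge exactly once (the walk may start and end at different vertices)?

Yes

Degrees: Cal:2, Wes:2, Ned:2, Dee:2, Kim:2, Mia:4, Pat:2, Sam:4, Rae:2
Odd-degree vertices: none (0 total).
The non-isolated vertices are connected and exactly 0 have odd degree, so an Eulerian trail exists.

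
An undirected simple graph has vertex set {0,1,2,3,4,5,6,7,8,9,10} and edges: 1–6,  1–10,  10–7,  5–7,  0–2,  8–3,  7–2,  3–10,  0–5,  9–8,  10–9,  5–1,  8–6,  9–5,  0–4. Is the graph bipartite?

No

1-6-8-9-10-1 is an odd cycle (length 5), and a bipartite graph can contain only even cycles.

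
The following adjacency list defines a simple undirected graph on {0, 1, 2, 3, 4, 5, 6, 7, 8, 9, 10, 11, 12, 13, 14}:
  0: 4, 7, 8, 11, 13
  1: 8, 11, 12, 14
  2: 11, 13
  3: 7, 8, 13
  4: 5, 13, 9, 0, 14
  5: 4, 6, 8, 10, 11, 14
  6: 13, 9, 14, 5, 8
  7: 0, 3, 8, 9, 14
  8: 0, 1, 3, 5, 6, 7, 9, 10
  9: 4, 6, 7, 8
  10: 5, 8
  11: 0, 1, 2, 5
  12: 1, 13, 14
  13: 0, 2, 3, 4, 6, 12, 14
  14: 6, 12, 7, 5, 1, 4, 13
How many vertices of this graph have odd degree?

8

Degrees: 0:5, 1:4, 2:2, 3:3, 4:5, 5:6, 6:5, 7:5, 8:8, 9:4, 10:2, 11:4, 12:3, 13:7, 14:7
Odd-degree vertices: 0, 3, 4, 6, 7, 12, 13, 14.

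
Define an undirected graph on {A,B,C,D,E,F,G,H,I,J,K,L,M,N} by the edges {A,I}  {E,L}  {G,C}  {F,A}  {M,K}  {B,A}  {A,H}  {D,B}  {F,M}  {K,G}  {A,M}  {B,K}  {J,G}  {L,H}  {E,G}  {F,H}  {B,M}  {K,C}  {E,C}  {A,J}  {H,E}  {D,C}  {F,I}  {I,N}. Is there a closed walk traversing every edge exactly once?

Degrees: A:6, B:4, C:4, D:2, E:4, F:4, G:4, H:4, I:3, J:2, K:4, L:2, M:4, N:1
Vertices with odd degree: I, N. An Eulerian circuit requires all degrees even.

No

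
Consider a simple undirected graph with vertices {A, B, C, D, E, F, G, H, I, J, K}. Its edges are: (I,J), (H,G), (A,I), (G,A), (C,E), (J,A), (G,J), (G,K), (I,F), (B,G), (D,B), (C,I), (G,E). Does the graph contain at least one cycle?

The graph has 11 vertices, 13 edges, and 1 connected component.
One cycle is A-G-E-C-I-J-A.

Yes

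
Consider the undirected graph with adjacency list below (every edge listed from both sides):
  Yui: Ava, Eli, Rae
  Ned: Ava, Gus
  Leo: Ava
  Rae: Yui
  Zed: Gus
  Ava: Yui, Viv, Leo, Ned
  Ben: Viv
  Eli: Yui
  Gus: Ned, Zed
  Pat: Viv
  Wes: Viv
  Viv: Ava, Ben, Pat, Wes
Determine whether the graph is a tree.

The graph has 12 vertices and 11 edges.
It is connected with exactly 11 edges, hence acyclic — it is a tree.

Yes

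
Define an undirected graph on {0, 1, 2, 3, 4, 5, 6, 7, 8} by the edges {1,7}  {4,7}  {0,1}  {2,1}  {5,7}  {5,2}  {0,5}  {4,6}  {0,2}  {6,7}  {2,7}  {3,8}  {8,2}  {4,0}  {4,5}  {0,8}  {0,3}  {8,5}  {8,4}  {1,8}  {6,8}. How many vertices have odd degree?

Degrees: 0:6, 1:4, 2:5, 3:2, 4:5, 5:5, 6:3, 7:5, 8:7
Odd-degree vertices: 2, 4, 5, 6, 7, 8.

6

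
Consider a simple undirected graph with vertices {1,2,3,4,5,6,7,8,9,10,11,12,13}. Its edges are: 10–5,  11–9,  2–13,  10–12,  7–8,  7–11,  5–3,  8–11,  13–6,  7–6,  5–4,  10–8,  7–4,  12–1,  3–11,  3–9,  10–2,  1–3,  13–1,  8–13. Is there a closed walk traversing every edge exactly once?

No

Degrees: 1:3, 2:2, 3:4, 4:2, 5:3, 6:2, 7:4, 8:4, 9:2, 10:4, 11:4, 12:2, 13:4
Vertices with odd degree: 1, 5. An Eulerian circuit requires all degrees even.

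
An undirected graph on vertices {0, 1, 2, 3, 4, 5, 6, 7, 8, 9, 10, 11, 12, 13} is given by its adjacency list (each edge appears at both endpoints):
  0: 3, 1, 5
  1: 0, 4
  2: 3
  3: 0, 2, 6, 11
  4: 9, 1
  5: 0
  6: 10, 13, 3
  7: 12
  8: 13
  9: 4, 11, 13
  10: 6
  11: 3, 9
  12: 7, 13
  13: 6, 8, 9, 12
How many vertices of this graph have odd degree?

8

Degrees: 0:3, 1:2, 2:1, 3:4, 4:2, 5:1, 6:3, 7:1, 8:1, 9:3, 10:1, 11:2, 12:2, 13:4
Odd-degree vertices: 0, 2, 5, 6, 7, 8, 9, 10.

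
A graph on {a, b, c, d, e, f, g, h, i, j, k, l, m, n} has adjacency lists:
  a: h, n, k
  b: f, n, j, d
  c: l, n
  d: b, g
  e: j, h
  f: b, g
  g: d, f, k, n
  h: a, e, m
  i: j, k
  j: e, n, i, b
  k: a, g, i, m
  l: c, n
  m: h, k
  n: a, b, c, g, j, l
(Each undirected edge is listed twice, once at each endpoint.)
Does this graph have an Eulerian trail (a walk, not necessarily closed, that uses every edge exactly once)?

Degrees: a:3, b:4, c:2, d:2, e:2, f:2, g:4, h:3, i:2, j:4, k:4, l:2, m:2, n:6
Odd-degree vertices: a, h (2 total).
With 2 odd-degree vertices and all edges in one connected piece, an Eulerian trail exists (from a to h).

Yes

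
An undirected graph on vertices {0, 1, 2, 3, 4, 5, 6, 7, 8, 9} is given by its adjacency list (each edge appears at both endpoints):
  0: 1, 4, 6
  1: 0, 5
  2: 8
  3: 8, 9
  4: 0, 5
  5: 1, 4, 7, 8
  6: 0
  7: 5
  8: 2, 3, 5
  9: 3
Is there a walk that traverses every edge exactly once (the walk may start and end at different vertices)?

Degrees: 0:3, 1:2, 2:1, 3:2, 4:2, 5:4, 6:1, 7:1, 8:3, 9:1
Odd-degree vertices: 0, 2, 6, 7, 8, 9 (6 total).
With 6 odd-degree vertices (more than two), no single trail can use every edge.

No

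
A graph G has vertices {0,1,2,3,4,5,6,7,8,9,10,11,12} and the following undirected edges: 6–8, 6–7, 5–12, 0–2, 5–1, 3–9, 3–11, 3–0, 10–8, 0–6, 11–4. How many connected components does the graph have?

2

Component: {1, 5, 12}
Component: {0, 2, 3, 4, 6, 7, 8, 9, 10, 11}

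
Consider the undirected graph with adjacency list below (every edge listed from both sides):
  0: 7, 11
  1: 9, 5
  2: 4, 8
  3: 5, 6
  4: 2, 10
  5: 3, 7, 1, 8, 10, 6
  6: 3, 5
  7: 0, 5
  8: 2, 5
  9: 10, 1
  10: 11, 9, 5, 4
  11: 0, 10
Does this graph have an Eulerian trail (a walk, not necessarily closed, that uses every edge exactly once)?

Yes

Degrees: 0:2, 1:2, 2:2, 3:2, 4:2, 5:6, 6:2, 7:2, 8:2, 9:2, 10:4, 11:2
Odd-degree vertices: none (0 total).
The non-isolated vertices are connected and exactly 0 have odd degree, so an Eulerian trail exists.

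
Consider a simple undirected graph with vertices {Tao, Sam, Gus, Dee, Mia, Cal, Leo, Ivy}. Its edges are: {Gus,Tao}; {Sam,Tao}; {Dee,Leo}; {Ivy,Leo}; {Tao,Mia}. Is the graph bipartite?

Yes

Partition the vertices as {Sam, Gus, Mia, Cal, Leo} vs {Tao, Dee, Ivy}. Each listed edge has one endpoint in each part, so the graph is bipartite.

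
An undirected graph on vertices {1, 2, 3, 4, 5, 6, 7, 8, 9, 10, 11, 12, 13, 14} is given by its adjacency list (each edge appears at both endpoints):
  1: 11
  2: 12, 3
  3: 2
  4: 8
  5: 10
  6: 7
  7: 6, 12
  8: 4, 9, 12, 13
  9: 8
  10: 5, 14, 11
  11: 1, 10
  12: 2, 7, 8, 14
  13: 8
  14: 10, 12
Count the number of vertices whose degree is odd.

Degrees: 1:1, 2:2, 3:1, 4:1, 5:1, 6:1, 7:2, 8:4, 9:1, 10:3, 11:2, 12:4, 13:1, 14:2
Odd-degree vertices: 1, 3, 4, 5, 6, 9, 10, 13.

8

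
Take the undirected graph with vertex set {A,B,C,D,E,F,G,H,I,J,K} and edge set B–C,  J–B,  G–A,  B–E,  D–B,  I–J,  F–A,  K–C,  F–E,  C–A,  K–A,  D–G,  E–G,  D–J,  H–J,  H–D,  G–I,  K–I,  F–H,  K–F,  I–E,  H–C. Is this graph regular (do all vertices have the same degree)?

Degrees: A:4, B:4, C:4, D:4, E:4, F:4, G:4, H:4, I:4, J:4, K:4
All degrees equal 4; the graph is regular.

Yes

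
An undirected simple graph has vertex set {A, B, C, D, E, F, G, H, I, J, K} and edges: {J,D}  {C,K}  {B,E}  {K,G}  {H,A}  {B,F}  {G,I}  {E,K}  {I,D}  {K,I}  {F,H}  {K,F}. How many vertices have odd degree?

6

Degrees: A:1, B:2, C:1, D:2, E:2, F:3, G:2, H:2, I:3, J:1, K:5
Odd-degree vertices: A, C, F, I, J, K.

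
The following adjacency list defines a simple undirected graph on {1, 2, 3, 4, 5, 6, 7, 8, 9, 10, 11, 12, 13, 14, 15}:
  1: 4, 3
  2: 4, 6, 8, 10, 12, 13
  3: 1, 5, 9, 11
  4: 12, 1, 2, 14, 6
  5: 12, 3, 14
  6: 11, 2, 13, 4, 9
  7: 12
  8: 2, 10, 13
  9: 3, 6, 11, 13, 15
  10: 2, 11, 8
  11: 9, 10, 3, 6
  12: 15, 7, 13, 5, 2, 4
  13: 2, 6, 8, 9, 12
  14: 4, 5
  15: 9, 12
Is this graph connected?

Yes

Starting from 1 and exploring outward reaches every vertex (1, 3, 4, 9, 11, 5, 12, 6, 2, 14, 13, 15, 10, 7, 8); the graph is connected.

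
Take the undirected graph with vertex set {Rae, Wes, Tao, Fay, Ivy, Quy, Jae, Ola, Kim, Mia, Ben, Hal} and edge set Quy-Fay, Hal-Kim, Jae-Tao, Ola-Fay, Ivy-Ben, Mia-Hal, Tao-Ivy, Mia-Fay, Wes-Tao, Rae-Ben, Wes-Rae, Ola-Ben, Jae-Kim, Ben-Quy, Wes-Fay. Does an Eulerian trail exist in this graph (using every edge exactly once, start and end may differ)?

Yes

Degrees: Rae:2, Wes:3, Tao:3, Fay:4, Ivy:2, Quy:2, Jae:2, Ola:2, Kim:2, Mia:2, Ben:4, Hal:2
Odd-degree vertices: Wes, Tao (2 total).
The non-isolated vertices are connected and exactly 2 have odd degree, so an Eulerian trail exists (from Wes to Tao).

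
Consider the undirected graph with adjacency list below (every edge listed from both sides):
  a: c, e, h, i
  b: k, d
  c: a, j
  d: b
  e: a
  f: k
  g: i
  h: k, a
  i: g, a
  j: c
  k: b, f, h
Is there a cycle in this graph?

The graph has 11 vertices, 10 edges, and 1 connected component.
A forest on 11 vertices with 1 component has exactly 10 edges, which matches — so no cycle.

No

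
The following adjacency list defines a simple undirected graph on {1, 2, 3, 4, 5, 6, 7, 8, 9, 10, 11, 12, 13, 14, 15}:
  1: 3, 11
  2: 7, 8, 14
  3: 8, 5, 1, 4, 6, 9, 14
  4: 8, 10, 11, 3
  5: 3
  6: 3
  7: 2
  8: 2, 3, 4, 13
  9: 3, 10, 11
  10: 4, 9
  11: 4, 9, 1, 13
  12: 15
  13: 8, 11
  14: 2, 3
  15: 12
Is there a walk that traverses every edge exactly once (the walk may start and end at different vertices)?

Degrees: 1:2, 2:3, 3:7, 4:4, 5:1, 6:1, 7:1, 8:4, 9:3, 10:2, 11:4, 12:1, 13:2, 14:2, 15:1
Odd-degree vertices: 2, 3, 5, 6, 7, 9, 12, 15 (8 total).
With 8 odd-degree vertices (more than two), no single trail can use every edge.

No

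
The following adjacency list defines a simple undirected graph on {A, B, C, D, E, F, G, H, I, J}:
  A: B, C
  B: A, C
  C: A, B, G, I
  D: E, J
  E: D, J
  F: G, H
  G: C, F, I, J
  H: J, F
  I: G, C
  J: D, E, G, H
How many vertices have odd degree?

0

Degrees: A:2, B:2, C:4, D:2, E:2, F:2, G:4, H:2, I:2, J:4
Odd-degree vertices: none.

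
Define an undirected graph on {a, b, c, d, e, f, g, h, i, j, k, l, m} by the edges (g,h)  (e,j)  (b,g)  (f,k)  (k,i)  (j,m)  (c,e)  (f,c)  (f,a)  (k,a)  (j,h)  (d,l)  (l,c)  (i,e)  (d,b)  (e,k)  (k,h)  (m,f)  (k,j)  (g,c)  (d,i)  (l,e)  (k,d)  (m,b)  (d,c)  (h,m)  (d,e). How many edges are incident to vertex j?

Neighbors of j: e, h, k, m.

4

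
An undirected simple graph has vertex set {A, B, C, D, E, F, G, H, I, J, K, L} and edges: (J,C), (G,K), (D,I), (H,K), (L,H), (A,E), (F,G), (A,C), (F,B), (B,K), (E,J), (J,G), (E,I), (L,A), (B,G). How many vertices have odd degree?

6

Degrees: A:3, B:3, C:2, D:1, E:3, F:2, G:4, H:2, I:2, J:3, K:3, L:2
Odd-degree vertices: A, B, D, E, J, K.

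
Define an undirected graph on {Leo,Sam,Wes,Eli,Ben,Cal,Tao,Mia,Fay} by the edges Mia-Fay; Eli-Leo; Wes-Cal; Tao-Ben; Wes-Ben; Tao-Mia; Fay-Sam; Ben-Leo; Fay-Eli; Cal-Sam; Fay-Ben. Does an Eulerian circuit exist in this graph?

Yes

Degrees: Leo:2, Sam:2, Wes:2, Eli:2, Ben:4, Cal:2, Tao:2, Mia:2, Fay:4
All degrees are even and the non-isolated vertices are connected — an Eulerian circuit exists.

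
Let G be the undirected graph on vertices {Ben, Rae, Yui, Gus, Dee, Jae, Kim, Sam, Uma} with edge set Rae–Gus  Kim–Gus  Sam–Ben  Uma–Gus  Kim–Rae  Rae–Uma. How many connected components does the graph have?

5

Component: {Yui}
Component: {Dee}
Component: {Jae}
Component: {Ben, Sam}
Component: {Rae, Gus, Kim, Uma}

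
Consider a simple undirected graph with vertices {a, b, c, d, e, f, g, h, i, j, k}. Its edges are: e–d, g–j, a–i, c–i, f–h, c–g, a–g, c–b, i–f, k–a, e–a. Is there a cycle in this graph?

Yes

The graph has 11 vertices, 11 edges, and 1 connected component.
Since 11 > 11 - 1, a cycle must exist; for instance a-i-c-g-a.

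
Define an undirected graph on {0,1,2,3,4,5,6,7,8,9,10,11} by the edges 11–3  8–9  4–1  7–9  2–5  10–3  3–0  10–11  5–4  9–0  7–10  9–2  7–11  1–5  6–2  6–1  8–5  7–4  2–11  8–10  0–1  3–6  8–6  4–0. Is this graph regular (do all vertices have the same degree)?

Degrees: 0:4, 1:4, 2:4, 3:4, 4:4, 5:4, 6:4, 7:4, 8:4, 9:4, 10:4, 11:4
All degrees equal 4; the graph is regular.

Yes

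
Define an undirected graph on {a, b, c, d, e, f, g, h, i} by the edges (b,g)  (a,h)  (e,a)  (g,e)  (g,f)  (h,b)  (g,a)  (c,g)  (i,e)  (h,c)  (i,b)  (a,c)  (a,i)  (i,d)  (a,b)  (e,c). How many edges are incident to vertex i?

4

Neighbors of i: a, b, d, e.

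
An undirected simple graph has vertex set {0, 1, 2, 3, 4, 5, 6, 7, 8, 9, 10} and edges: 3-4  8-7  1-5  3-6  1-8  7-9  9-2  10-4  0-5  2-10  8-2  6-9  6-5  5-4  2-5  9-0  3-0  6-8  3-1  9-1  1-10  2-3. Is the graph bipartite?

Partition the vertices as {3, 5, 8, 9, 10} vs {0, 1, 2, 4, 6, 7}. Each listed edge has one endpoint in each part, so the graph is bipartite.

Yes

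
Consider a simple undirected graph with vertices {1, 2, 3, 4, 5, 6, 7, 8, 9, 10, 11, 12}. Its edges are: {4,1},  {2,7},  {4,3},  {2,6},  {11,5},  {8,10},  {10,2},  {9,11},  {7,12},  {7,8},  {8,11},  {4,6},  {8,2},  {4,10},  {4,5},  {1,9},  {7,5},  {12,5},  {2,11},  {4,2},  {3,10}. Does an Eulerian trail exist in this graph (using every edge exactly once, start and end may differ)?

Yes

Degrees: 1:2, 2:6, 3:2, 4:6, 5:4, 6:2, 7:4, 8:4, 9:2, 10:4, 11:4, 12:2
Odd-degree vertices: none (0 total).
The non-isolated vertices are connected and exactly 0 have odd degree, so an Eulerian trail exists.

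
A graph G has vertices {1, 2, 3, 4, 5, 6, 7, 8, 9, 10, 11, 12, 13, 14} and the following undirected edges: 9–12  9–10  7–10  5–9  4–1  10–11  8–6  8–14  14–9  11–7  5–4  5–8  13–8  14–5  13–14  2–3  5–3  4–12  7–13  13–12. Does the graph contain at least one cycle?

Yes

The graph has 14 vertices, 20 edges, and 1 connected component.
Since 20 > 14 - 1, a cycle must exist; for instance 7-10-11-7.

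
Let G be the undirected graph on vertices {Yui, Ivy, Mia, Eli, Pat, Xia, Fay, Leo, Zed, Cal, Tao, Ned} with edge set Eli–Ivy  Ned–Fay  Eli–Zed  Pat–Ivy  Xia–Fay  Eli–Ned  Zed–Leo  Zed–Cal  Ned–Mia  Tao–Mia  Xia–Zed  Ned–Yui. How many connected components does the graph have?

1

Component: {Yui, Ivy, Mia, Eli, Pat, Xia, Fay, Leo, Zed, Cal, Tao, Ned}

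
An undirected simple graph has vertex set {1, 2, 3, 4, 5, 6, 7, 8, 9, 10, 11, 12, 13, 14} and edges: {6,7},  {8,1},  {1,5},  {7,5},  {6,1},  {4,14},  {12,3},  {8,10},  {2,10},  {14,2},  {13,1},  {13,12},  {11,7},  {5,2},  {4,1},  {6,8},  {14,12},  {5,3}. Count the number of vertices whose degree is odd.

Degrees: 1:5, 2:3, 3:2, 4:2, 5:4, 6:3, 7:3, 8:3, 9:0, 10:2, 11:1, 12:3, 13:2, 14:3
Odd-degree vertices: 1, 2, 6, 7, 8, 11, 12, 14.

8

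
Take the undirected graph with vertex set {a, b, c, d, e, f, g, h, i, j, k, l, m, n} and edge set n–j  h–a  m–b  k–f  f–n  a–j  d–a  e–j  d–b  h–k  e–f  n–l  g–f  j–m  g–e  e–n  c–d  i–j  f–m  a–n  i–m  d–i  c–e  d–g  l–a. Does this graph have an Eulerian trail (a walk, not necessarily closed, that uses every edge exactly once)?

No

Degrees: a:5, b:2, c:2, d:5, e:5, f:5, g:3, h:2, i:3, j:5, k:2, l:2, m:4, n:5
Odd-degree vertices: a, d, e, f, g, i, j, n (8 total).
An Eulerian trail requires 0 or 2 odd-degree vertices; here there are 8.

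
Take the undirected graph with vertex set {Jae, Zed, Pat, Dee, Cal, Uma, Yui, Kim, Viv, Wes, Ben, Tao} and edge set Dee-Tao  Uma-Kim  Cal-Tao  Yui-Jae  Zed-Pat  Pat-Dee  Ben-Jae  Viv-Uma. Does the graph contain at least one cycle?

No

|V| = 12, |E| = 8, number of components = 4.
Since 8 = 12 - 4, the graph is a forest and contains no cycle.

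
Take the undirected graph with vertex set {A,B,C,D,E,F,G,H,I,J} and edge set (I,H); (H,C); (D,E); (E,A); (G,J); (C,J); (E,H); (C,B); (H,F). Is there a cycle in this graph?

|V| = 10, |E| = 9, number of components = 1.
A forest on 10 vertices with 1 component has exactly 9 edges, which matches — so no cycle.

No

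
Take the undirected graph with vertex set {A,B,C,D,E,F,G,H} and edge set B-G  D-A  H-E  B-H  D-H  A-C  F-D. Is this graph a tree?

Yes

The graph has 8 vertices and 7 edges.
It is connected with exactly 7 edges, hence acyclic — it is a tree.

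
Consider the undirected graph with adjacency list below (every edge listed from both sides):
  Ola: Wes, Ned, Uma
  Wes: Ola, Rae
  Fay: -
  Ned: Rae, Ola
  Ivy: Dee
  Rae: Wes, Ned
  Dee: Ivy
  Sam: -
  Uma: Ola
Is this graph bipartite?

A valid 2-coloring puts {Wes, Fay, Ned, Dee, Sam, Uma} on one side and {Ola, Ivy, Rae} on the other; every edge crosses between the two sides.

Yes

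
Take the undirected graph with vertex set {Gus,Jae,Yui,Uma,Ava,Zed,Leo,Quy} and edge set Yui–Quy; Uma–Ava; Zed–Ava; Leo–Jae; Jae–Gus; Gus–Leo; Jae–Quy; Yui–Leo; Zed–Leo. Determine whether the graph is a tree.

No

|V| = 8, |E| = 9.
Connected but with 9 > 7 edges, so it has a cycle and is not a tree.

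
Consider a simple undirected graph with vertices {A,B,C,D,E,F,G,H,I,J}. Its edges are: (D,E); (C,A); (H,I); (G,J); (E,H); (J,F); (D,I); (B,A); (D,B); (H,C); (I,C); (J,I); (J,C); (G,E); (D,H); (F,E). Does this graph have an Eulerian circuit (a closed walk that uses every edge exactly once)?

Yes

Degrees: A:2, B:2, C:4, D:4, E:4, F:2, G:2, H:4, I:4, J:4
All degrees are even and the non-isolated vertices are connected — an Eulerian circuit exists.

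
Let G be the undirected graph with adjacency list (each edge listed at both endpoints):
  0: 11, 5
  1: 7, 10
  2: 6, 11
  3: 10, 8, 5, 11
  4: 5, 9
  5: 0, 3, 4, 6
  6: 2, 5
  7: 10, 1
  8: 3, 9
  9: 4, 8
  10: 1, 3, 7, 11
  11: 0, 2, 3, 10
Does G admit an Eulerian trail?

Yes

Degrees: 0:2, 1:2, 2:2, 3:4, 4:2, 5:4, 6:2, 7:2, 8:2, 9:2, 10:4, 11:4
Odd-degree vertices: none (0 total).
With 0 odd-degree vertices and all edges in one connected piece, an Eulerian trail exists.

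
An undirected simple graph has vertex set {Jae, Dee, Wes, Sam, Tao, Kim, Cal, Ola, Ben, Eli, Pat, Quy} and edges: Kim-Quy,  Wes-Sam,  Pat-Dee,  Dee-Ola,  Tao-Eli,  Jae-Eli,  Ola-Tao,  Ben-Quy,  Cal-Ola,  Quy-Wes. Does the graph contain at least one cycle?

No

The graph has 12 vertices, 10 edges, and 2 connected components.
Since 10 = 12 - 2, the graph is a forest and contains no cycle.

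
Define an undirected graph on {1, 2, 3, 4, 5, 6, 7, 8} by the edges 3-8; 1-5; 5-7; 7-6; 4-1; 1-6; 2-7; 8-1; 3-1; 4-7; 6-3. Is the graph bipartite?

No

The cycle 1-3-8-1 has length 3, which is odd, so the graph is not bipartite.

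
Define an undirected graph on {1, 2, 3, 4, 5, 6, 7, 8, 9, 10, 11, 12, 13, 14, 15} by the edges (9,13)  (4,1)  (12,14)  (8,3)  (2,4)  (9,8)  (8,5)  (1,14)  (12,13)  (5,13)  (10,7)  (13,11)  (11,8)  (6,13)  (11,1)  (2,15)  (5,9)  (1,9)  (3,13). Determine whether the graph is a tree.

The graph has 15 vertices and 19 edges.
It splits into 2 components, so it cannot be a tree.

No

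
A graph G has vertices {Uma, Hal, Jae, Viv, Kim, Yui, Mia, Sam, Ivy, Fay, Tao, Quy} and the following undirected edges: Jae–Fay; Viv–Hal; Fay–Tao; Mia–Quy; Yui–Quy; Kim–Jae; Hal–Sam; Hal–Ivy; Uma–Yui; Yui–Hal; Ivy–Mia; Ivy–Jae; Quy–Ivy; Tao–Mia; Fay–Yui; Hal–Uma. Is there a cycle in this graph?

|V| = 12, |E| = 16, number of components = 1.
One cycle is Ivy-Jae-Fay-Tao-Mia-Ivy.

Yes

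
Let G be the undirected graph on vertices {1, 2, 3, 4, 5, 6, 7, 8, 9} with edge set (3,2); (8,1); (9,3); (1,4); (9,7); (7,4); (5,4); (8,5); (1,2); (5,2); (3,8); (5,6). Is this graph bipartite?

Yes

A valid 2-coloring puts {2, 4, 6, 8, 9} on one side and {1, 3, 5, 7} on the other; every edge crosses between the two sides.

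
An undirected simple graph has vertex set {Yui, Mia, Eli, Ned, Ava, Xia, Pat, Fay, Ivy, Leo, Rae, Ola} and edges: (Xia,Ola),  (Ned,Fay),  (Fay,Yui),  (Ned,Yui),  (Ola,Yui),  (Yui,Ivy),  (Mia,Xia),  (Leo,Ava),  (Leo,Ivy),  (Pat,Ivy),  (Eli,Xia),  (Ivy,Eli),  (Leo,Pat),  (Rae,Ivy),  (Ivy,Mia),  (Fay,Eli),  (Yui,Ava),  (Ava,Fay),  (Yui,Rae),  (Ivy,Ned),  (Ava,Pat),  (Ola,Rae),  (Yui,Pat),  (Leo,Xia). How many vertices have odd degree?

Degrees: Yui:7, Mia:2, Eli:3, Ned:3, Ava:4, Xia:4, Pat:4, Fay:4, Ivy:7, Leo:4, Rae:3, Ola:3
Odd-degree vertices: Yui, Eli, Ned, Ivy, Rae, Ola.

6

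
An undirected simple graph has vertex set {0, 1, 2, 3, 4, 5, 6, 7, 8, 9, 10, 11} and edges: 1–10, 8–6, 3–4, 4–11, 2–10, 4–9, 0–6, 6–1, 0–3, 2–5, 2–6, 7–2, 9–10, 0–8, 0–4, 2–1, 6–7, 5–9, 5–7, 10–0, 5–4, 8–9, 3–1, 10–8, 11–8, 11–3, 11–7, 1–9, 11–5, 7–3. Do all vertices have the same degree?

Yes

Degrees: 0:5, 1:5, 2:5, 3:5, 4:5, 5:5, 6:5, 7:5, 8:5, 9:5, 10:5, 11:5
Every vertex has degree 5, so the graph is 5-regular.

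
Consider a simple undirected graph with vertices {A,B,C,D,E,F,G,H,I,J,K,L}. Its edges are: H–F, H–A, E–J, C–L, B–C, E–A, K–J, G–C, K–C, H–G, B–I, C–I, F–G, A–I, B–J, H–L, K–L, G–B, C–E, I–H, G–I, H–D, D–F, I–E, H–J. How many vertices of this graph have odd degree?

6

Degrees: A:3, B:4, C:6, D:2, E:4, F:3, G:5, H:7, I:6, J:4, K:3, L:3
Odd-degree vertices: A, F, G, H, K, L.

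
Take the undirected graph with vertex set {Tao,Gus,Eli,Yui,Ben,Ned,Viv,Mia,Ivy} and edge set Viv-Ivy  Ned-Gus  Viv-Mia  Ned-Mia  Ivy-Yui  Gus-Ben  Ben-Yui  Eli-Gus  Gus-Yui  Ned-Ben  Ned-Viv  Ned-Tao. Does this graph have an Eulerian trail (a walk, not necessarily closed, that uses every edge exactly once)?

Degrees: Tao:1, Gus:4, Eli:1, Yui:3, Ben:3, Ned:5, Viv:3, Mia:2, Ivy:2
Odd-degree vertices: Tao, Eli, Yui, Ben, Ned, Viv (6 total).
An Eulerian trail requires 0 or 2 odd-degree vertices; here there are 6.

No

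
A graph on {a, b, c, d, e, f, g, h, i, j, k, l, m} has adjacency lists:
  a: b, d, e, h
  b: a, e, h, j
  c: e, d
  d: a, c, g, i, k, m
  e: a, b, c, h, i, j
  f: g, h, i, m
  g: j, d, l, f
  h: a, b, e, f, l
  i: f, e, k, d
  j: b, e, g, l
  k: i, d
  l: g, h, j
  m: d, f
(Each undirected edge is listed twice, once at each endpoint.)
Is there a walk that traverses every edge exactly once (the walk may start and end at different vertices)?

Yes

Degrees: a:4, b:4, c:2, d:6, e:6, f:4, g:4, h:5, i:4, j:4, k:2, l:3, m:2
Odd-degree vertices: h, l (2 total).
The non-isolated vertices are connected and exactly 2 have odd degree, so an Eulerian trail exists (from h to l).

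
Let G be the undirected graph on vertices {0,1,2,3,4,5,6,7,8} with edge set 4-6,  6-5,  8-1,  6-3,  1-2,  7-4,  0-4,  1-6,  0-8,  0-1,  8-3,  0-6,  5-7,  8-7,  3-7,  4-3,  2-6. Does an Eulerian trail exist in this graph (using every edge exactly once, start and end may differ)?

Degrees: 0:4, 1:4, 2:2, 3:4, 4:4, 5:2, 6:6, 7:4, 8:4
Odd-degree vertices: none (0 total).
The non-isolated vertices are connected and exactly 0 have odd degree, so an Eulerian trail exists.

Yes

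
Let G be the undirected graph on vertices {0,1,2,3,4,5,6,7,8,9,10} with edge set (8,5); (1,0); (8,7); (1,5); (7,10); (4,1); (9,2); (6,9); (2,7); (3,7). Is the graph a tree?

The graph has 11 vertices and 10 edges.
Connected and |E| = |V| - 1, which characterizes a tree.

Yes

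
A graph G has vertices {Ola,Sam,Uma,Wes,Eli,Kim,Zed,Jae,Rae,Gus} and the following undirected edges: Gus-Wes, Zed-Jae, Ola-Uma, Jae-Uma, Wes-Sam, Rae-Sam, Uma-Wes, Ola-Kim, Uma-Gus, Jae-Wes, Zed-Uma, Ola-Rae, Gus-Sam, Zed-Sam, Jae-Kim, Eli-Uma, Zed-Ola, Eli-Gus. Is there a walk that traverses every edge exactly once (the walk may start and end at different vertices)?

Degrees: Ola:4, Sam:4, Uma:6, Wes:4, Eli:2, Kim:2, Zed:4, Jae:4, Rae:2, Gus:4
Odd-degree vertices: none (0 total).
With 0 odd-degree vertices and all edges in one connected piece, an Eulerian trail exists.

Yes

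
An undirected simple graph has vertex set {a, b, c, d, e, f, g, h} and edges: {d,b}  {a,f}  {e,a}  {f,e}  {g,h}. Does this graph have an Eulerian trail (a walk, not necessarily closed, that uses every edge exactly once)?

Degrees: a:2, b:1, c:0, d:1, e:2, f:2, g:1, h:1
Odd-degree vertices: b, d, g, h (4 total).
An Eulerian trail requires 0 or 2 odd-degree vertices; here there are 4.

No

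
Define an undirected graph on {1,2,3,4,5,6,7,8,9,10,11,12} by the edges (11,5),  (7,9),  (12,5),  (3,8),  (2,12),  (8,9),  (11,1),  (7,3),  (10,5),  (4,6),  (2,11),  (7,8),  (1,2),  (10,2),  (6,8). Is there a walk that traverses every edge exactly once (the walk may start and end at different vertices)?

Degrees: 1:2, 2:4, 3:2, 4:1, 5:3, 6:2, 7:3, 8:4, 9:2, 10:2, 11:3, 12:2
Odd-degree vertices: 4, 5, 7, 11 (4 total).
With 4 odd-degree vertices (more than two), no single trail can use every edge.

No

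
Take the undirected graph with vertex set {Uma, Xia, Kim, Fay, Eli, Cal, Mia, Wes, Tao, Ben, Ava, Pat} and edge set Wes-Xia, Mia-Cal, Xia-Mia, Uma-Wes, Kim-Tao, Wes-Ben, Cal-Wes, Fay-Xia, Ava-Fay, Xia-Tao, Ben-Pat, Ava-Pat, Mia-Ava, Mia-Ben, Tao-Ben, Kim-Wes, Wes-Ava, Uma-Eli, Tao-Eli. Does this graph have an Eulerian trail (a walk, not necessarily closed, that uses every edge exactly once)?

Yes

Degrees: Uma:2, Xia:4, Kim:2, Fay:2, Eli:2, Cal:2, Mia:4, Wes:6, Tao:4, Ben:4, Ava:4, Pat:2
Odd-degree vertices: none (0 total).
The non-isolated vertices are connected and exactly 0 have odd degree, so an Eulerian trail exists.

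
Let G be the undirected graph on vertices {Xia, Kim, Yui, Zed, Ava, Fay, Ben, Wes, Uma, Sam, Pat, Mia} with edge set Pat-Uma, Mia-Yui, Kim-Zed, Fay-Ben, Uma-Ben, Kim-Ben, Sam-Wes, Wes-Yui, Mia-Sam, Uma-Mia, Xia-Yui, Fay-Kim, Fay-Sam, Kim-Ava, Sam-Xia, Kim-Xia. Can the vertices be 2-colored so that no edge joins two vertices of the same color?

No

Fay-Ben-Kim-Fay is an odd cycle (length 3), and a bipartite graph can contain only even cycles.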